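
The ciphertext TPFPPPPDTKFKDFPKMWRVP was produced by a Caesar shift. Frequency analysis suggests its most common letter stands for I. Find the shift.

7

The most frequent ciphertext letter is P (appears 7 times).
P is position 15; I is position 8.
Shift = 7.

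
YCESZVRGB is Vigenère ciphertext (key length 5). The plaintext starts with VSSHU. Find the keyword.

Subtract each crib letter from the matching ciphertext letter (mod 26):
Y(24)−V(21)=3 → D
C(2)−S(18)=-16≡10 → K
E(4)−S(18)=-14≡12 → M
S(18)−H(7)=11 → L
Z(25)−U(20)=5 → F

DKMLF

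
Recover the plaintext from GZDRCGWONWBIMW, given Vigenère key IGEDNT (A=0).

Repeat the key across the ciphertext: IGEDNTIGEDNTIG
G(6)−I(8): -2≡24 → Y
Z(25)−G(6): 19 → T
D(3)−E(4): -1≡25 → Z
R(17)−D(3): 14 → O
C(2)−N(13): -11≡15 → P
G(6)−T(19): -13≡13 → N
W(22)−I(8): 14 → O
O(14)−G(6): 8 → I
N(13)−E(4): 9 → J
W(22)−D(3): 19 → T
B(1)−N(13): -12≡14 → O
I(8)−T(19): -11≡15 → P
M(12)−I(8): 4 → E
W(22)−G(6): 16 → Q

YTZOPNOIJTOPEQ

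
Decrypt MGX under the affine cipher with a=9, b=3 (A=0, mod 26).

BJI

The inverse of 9 mod 26 is 3, since 9·3=27≡1. Apply D(y)=3·(y−3) mod 26:
M(12): 3·(12−3)=27≡1 → B
G(6): 3·(6−3)=9 → J
X(23): 3·(23−3)=60≡8 → I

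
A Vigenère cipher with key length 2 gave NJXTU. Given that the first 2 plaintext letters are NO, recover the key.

AV

Subtract each crib letter from the matching ciphertext letter (mod 26):
N(13)−N(13)=0 → A
J(9)−O(14)=-5≡21 → V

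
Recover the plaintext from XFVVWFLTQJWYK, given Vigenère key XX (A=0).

Repeat the key across the ciphertext: XXXXXXXXXXXXX
X(23)−X(23): 0 → A
F(5)−X(23): -18≡8 → I
V(21)−X(23): -2≡24 → Y
V(21)−X(23): -2≡24 → Y
W(22)−X(23): -1≡25 → Z
F(5)−X(23): -18≡8 → I
L(11)−X(23): -12≡14 → O
T(19)−X(23): -4≡22 → W
Q(16)−X(23): -7≡19 → T
J(9)−X(23): -14≡12 → M
W(22)−X(23): -1≡25 → Z
Y(24)−X(23): 1 → B
K(10)−X(23): -13≡13 → N

AIYYZIOWTMZBN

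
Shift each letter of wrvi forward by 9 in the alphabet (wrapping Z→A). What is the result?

faer

w(22): 22+9=31≡5 → f
r(17): 17+9=26≡0 → a
v(21): 21+9=30≡4 → e
i(8): 8+9=17 → r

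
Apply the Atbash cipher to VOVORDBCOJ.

V(21) → E(4)
O(14) → L(11)
V(21) → E(4)
O(14) → L(11)
R(17) → I(8)
D(3) → W(22)
B(1) → Y(24)
C(2) → X(23)
O(14) → L(11)
J(9) → Q(16)

ELELIWYXLQ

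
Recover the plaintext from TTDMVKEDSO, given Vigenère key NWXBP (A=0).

Repeat the key across the ciphertext: NWXBPNWXBP
T(19)−N(13): 6 → G
T(19)−W(22): -3≡23 → X
D(3)−X(23): -20≡6 → G
M(12)−B(1): 11 → L
V(21)−P(15): 6 → G
K(10)−N(13): -3≡23 → X
E(4)−W(22): -18≡8 → I
D(3)−X(23): -20≡6 → G
S(18)−B(1): 17 → R
O(14)−P(15): -1≡25 → Z

GXGLGXIGRZ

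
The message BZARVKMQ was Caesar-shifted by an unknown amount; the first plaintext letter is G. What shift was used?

From the crib: B(1)−G(6)=-5≡21, so the shift is 21.

21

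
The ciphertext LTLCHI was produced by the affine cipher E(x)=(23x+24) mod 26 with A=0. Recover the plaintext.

NTNQXO

The inverse of 23 mod 26 is 17, since 23·17=391≡1. Apply D(y)=17·(y−24) mod 26:
L(11): 17·(11−24)=-221≡13 → N
T(19): 17·(19−24)=-85≡19 → T
L(11): 17·(11−24)=-221≡13 → N
C(2): 17·(2−24)=-374≡16 → Q
H(7): 17·(7−24)=-289≡23 → X
I(8): 17·(8−24)=-272≡14 → O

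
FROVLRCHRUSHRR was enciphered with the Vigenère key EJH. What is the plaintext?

BIHRCKYYKQJANI

Repeat the key across the ciphertext: EJHEJHEJHEJHEJ
F(5)−E(4): 1 → B
R(17)−J(9): 8 → I
O(14)−H(7): 7 → H
V(21)−E(4): 17 → R
L(11)−J(9): 2 → C
R(17)−H(7): 10 → K
C(2)−E(4): -2≡24 → Y
H(7)−J(9): -2≡24 → Y
R(17)−H(7): 10 → K
U(20)−E(4): 16 → Q
S(18)−J(9): 9 → J
H(7)−H(7): 0 → A
R(17)−E(4): 13 → N
R(17)−J(9): 8 → I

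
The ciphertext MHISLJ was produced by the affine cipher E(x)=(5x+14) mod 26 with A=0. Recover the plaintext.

KJEGPZ

The inverse of 5 mod 26 is 21, since 5·21=105≡1. Apply D(y)=21·(y−14) mod 26:
M(12): 21·(12−14)=-42≡10 → K
H(7): 21·(7−14)=-147≡9 → J
I(8): 21·(8−14)=-126≡4 → E
S(18): 21·(18−14)=84≡6 → G
L(11): 21·(11−14)=-63≡15 → P
J(9): 21·(9−14)=-105≡25 → Z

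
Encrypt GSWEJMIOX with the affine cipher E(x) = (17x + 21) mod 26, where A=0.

G(6): 17·6+21=123≡19 → T
S(18): 17·18+21=327≡15 → P
W(22): 17·22+21=395≡5 → F
E(4): 17·4+21=89≡11 → L
J(9): 17·9+21=174≡18 → S
M(12): 17·12+21=225≡17 → R
I(8): 17·8+21=157≡1 → B
O(14): 17·14+21=259≡25 → Z
X(23): 17·23+21=412≡22 → W

TPFLSRBZW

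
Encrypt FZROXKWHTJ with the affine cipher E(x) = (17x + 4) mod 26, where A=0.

LNHIFSOTPB

F(5): 17·5+4=89≡11 → L
Z(25): 17·25+4=429≡13 → N
R(17): 17·17+4=293≡7 → H
O(14): 17·14+4=242≡8 → I
X(23): 17·23+4=395≡5 → F
K(10): 17·10+4=174≡18 → S
W(22): 17·22+4=378≡14 → O
H(7): 17·7+4=123≡19 → T
T(19): 17·19+4=327≡15 → P
J(9): 17·9+4=157≡1 → B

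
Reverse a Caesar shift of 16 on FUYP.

PEIZ

F(5): 5−16=-11≡15 → P
U(20): 20−16=4 → E
Y(24): 24−16=8 → I
P(15): 15−16=-1≡25 → Z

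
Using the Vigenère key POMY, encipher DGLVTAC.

SUXTIOO

Repeat the key across the message: POMYPOM
D(3)+P(15): 18 → S
G(6)+O(14): 20 → U
L(11)+M(12): 23 → X
V(21)+Y(24): 45≡19 → T
T(19)+P(15): 34≡8 → I
A(0)+O(14): 14 → O
C(2)+M(12): 14 → O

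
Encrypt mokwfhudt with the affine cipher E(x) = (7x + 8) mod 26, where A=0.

ocagrfsdl

m(12): 7·12+8=92≡14 → o
o(14): 7·14+8=106≡2 → c
k(10): 7·10+8=78≡0 → a
w(22): 7·22+8=162≡6 → g
f(5): 7·5+8=43≡17 → r
h(7): 7·7+8=57≡5 → f
u(20): 7·20+8=148≡18 → s
d(3): 7·3+8=29≡3 → d
t(19): 7·19+8=141≡11 → l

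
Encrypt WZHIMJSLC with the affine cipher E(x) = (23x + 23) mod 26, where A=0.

W(22): 23·22+23=529≡9 → J
Z(25): 23·25+23=598≡0 → A
H(7): 23·7+23=184≡2 → C
I(8): 23·8+23=207≡25 → Z
M(12): 23·12+23=299≡13 → N
J(9): 23·9+23=230≡22 → W
S(18): 23·18+23=437≡21 → V
L(11): 23·11+23=276≡16 → Q
C(2): 23·2+23=69≡17 → R

JACZNWVQR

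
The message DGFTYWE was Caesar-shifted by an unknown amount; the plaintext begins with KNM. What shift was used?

19

From the crib: D(3)−K(10)=-7≡19, so the shift is 19.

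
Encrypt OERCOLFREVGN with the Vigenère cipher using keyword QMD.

EQUSAOVDHLSQ

Repeat the key across the message: QMDQMDQMDQMD
O(14)+Q(16): 30≡4 → E
E(4)+M(12): 16 → Q
R(17)+D(3): 20 → U
C(2)+Q(16): 18 → S
O(14)+M(12): 26≡0 → A
L(11)+D(3): 14 → O
F(5)+Q(16): 21 → V
R(17)+M(12): 29≡3 → D
E(4)+D(3): 7 → H
V(21)+Q(16): 37≡11 → L
G(6)+M(12): 18 → S
N(13)+D(3): 16 → Q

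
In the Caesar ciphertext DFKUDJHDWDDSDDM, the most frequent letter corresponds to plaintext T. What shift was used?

10

The most frequent ciphertext letter is D (appears 7 times).
D is position 3; T is position 19.
Shift = -16≡10.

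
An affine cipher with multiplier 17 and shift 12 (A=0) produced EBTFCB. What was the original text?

YHFVEH

The inverse of 17 mod 26 is 23, since 17·23=391≡1. Apply D(y)=23·(y−12) mod 26:
E(4): 23·(4−12)=-184≡24 → Y
B(1): 23·(1−12)=-253≡7 → H
T(19): 23·(19−12)=161≡5 → F
F(5): 23·(5−12)=-161≡21 → V
C(2): 23·(2−12)=-230≡4 → E
B(1): 23·(1−12)=-253≡7 → H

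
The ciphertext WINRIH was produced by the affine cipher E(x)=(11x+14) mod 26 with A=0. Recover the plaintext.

WQHFQX

The inverse of 11 mod 26 is 19, since 11·19=209≡1. Apply D(y)=19·(y−14) mod 26:
W(22): 19·(22−14)=152≡22 → W
I(8): 19·(8−14)=-114≡16 → Q
N(13): 19·(13−14)=-19≡7 → H
R(17): 19·(17−14)=57≡5 → F
I(8): 19·(8−14)=-114≡16 → Q
H(7): 19·(7−14)=-133≡23 → X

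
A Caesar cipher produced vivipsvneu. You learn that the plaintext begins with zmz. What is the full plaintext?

zmzmtwzriy

From the crib: v(21)−z(25)=-4≡22, so the shift is 22.
Subtract 22 from each ciphertext letter:
v(21): 21−22=-1≡25 → z
i(8): 8−22=-14≡12 → m
v(21): 21−22=-1≡25 → z
i(8): 8−22=-14≡12 → m
p(15): 15−22=-7≡19 → t
s(18): 18−22=-4≡22 → w
v(21): 21−22=-1≡25 → z
n(13): 13−22=-9≡17 → r
e(4): 4−22=-18≡8 → i
u(20): 20−22=-2≡24 → y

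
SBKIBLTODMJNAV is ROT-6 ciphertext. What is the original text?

MVECVFNIXGDHUP

S(18): 18−6=12 → M
B(1): 1−6=-5≡21 → V
K(10): 10−6=4 → E
I(8): 8−6=2 → C
B(1): 1−6=-5≡21 → V
L(11): 11−6=5 → F
T(19): 19−6=13 → N
O(14): 14−6=8 → I
D(3): 3−6=-3≡23 → X
M(12): 12−6=6 → G
J(9): 9−6=3 → D
N(13): 13−6=7 → H
A(0): 0−6=-6≡20 → U
V(21): 21−6=15 → P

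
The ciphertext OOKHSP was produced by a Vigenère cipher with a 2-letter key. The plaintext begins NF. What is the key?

Subtract each crib letter from the matching ciphertext letter (mod 26):
O(14)−N(13)=1 → B
O(14)−F(5)=9 → J

BJ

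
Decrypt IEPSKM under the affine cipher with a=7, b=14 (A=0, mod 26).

The inverse of 7 mod 26 is 15, since 7·15=105≡1. Apply D(y)=15·(y−14) mod 26:
I(8): 15·(8−14)=-90≡14 → O
E(4): 15·(4−14)=-150≡6 → G
P(15): 15·(15−14)=15 → P
S(18): 15·(18−14)=60≡8 → I
K(10): 15·(10−14)=-60≡18 → S
M(12): 15·(12−14)=-30≡22 → W

OGPISW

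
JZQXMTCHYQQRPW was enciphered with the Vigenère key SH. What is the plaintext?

Repeat the key across the ciphertext: SHSHSHSHSHSHSH
J(9)−S(18): -9≡17 → R
Z(25)−H(7): 18 → S
Q(16)−S(18): -2≡24 → Y
X(23)−H(7): 16 → Q
M(12)−S(18): -6≡20 → U
T(19)−H(7): 12 → M
C(2)−S(18): -16≡10 → K
H(7)−H(7): 0 → A
Y(24)−S(18): 6 → G
Q(16)−H(7): 9 → J
Q(16)−S(18): -2≡24 → Y
R(17)−H(7): 10 → K
P(15)−S(18): -3≡23 → X
W(22)−H(7): 15 → P

RSYQUMKAGJYKXP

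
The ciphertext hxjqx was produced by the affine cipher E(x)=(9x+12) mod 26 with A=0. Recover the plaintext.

lhrmh

The inverse of 9 mod 26 is 3, since 9·3=27≡1. Apply D(y)=3·(y−12) mod 26:
h(7): 3·(7−12)=-15≡11 → l
x(23): 3·(23−12)=33≡7 → h
j(9): 3·(9−12)=-9≡17 → r
q(16): 3·(16−12)=12 → m
x(23): 3·(23−12)=33≡7 → h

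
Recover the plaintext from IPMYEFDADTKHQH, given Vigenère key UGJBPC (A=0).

Repeat the key across the ciphertext: UGJBPCUGJBPCUG
I(8)−U(20): -12≡14 → O
P(15)−G(6): 9 → J
M(12)−J(9): 3 → D
Y(24)−B(1): 23 → X
E(4)−P(15): -11≡15 → P
F(5)−C(2): 3 → D
D(3)−U(20): -17≡9 → J
A(0)−G(6): -6≡20 → U
D(3)−J(9): -6≡20 → U
T(19)−B(1): 18 → S
K(10)−P(15): -5≡21 → V
H(7)−C(2): 5 → F
Q(16)−U(20): -4≡22 → W
H(7)−G(6): 1 → B

OJDXPDJUUSVFWB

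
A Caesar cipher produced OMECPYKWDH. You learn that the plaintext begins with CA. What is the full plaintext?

From the crib: O(14)−C(2)=12, so the shift is 12.
Subtract 12 from each ciphertext letter:
O(14): 14−12=2 → C
M(12): 12−12=0 → A
E(4): 4−12=-8≡18 → S
C(2): 2−12=-10≡16 → Q
P(15): 15−12=3 → D
Y(24): 24−12=12 → M
K(10): 10−12=-2≡24 → Y
W(22): 22−12=10 → K
D(3): 3−12=-9≡17 → R
H(7): 7−12=-5≡21 → V

CASQDMYKRV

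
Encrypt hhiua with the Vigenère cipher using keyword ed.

Repeat the key across the message: edede
h(7)+e(4): 11 → l
h(7)+d(3): 10 → k
i(8)+e(4): 12 → m
u(20)+d(3): 23 → x
a(0)+e(4): 4 → e

lkmxe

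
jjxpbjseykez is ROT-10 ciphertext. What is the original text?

zznfrziuoaup

j(9): 9−10=-1≡25 → z
j(9): 9−10=-1≡25 → z
x(23): 23−10=13 → n
p(15): 15−10=5 → f
b(1): 1−10=-9≡17 → r
j(9): 9−10=-1≡25 → z
s(18): 18−10=8 → i
e(4): 4−10=-6≡20 → u
y(24): 24−10=14 → o
k(10): 10−10=0 → a
e(4): 4−10=-6≡20 → u
z(25): 25−10=15 → p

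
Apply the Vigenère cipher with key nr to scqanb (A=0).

Repeat the key across the message: nrnrnr
s(18)+n(13): 31≡5 → f
c(2)+r(17): 19 → t
q(16)+n(13): 29≡3 → d
a(0)+r(17): 17 → r
n(13)+n(13): 26≡0 → a
b(1)+r(17): 18 → s

ftdras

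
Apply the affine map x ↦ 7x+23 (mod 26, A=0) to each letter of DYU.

D(3): 7·3+23=44≡18 → S
Y(24): 7·24+23=191≡9 → J
U(20): 7·20+23=163≡7 → H

SJH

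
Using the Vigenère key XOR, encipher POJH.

Repeat the key across the message: XORX
P(15)+X(23): 38≡12 → M
O(14)+O(14): 28≡2 → C
J(9)+R(17): 26≡0 → A
H(7)+X(23): 30≡4 → E

MCAE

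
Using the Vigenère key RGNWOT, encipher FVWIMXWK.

Repeat the key across the message: RGNWOTRG
F(5)+R(17): 22 → W
V(21)+G(6): 27≡1 → B
W(22)+N(13): 35≡9 → J
I(8)+W(22): 30≡4 → E
M(12)+O(14): 26≡0 → A
X(23)+T(19): 42≡16 → Q
W(22)+R(17): 39≡13 → N
K(10)+G(6): 16 → Q

WBJEAQNQ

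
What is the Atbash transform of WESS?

W(22) → D(3)
E(4) → V(21)
S(18) → H(7)
S(18) → H(7)

DVHH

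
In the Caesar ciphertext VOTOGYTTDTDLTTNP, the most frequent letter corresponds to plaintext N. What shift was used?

6

The most frequent ciphertext letter is T (appears 6 times).
T is position 19; N is position 13.
Shift = 6.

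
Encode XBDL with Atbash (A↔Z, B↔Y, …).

CYWO

X(23) → C(2)
B(1) → Y(24)
D(3) → W(22)
L(11) → O(14)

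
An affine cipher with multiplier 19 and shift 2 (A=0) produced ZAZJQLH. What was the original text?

The inverse of 19 mod 26 is 11, since 19·11=209≡1. Apply D(y)=11·(y−2) mod 26:
Z(25): 11·(25−2)=253≡19 → T
A(0): 11·(0−2)=-22≡4 → E
Z(25): 11·(25−2)=253≡19 → T
J(9): 11·(9−2)=77≡25 → Z
Q(16): 11·(16−2)=154≡24 → Y
L(11): 11·(11−2)=99≡21 → V
H(7): 11·(7−2)=55≡3 → D

TETZYVD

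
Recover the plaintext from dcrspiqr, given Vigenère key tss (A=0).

kkzzxqxz

Repeat the key across the ciphertext: tsstssts
d(3)−t(19): -16≡10 → k
c(2)−s(18): -16≡10 → k
r(17)−s(18): -1≡25 → z
s(18)−t(19): -1≡25 → z
p(15)−s(18): -3≡23 → x
i(8)−s(18): -10≡16 → q
q(16)−t(19): -3≡23 → x
r(17)−s(18): -1≡25 → z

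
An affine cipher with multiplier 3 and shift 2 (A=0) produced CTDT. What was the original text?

AXJX

The inverse of 3 mod 26 is 9, since 3·9=27≡1. Apply D(y)=9·(y−2) mod 26:
C(2): 9·(2−2)=0 → A
T(19): 9·(19−2)=153≡23 → X
D(3): 9·(3−2)=9 → J
T(19): 9·(19−2)=153≡23 → X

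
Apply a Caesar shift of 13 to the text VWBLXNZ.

IJOYKAM

V(21): 21+13=34≡8 → I
W(22): 22+13=35≡9 → J
B(1): 1+13=14 → O
L(11): 11+13=24 → Y
X(23): 23+13=36≡10 → K
N(13): 13+13=26≡0 → A
Z(25): 25+13=38≡12 → M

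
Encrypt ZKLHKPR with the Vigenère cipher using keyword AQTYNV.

Repeat the key across the message: AQTYNVA
Z(25)+A(0): 25 → Z
K(10)+Q(16): 26≡0 → A
L(11)+T(19): 30≡4 → E
H(7)+Y(24): 31≡5 → F
K(10)+N(13): 23 → X
P(15)+V(21): 36≡10 → K
R(17)+A(0): 17 → R

ZAEFXKR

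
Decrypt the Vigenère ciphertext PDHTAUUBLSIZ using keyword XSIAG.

Repeat the key across the ciphertext: XSIAGXSIAGXS
P(15)−X(23): -8≡18 → S
D(3)−S(18): -15≡11 → L
H(7)−I(8): -1≡25 → Z
T(19)−A(0): 19 → T
A(0)−G(6): -6≡20 → U
U(20)−X(23): -3≡23 → X
U(20)−S(18): 2 → C
B(1)−I(8): -7≡19 → T
L(11)−A(0): 11 → L
S(18)−G(6): 12 → M
I(8)−X(23): -15≡11 → L
Z(25)−S(18): 7 → H

SLZTUXCTLMLH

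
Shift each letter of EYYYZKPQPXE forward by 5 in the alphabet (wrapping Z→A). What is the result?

E(4): 4+5=9 → J
Y(24): 24+5=29≡3 → D
Y(24): 24+5=29≡3 → D
Y(24): 24+5=29≡3 → D
Z(25): 25+5=30≡4 → E
K(10): 10+5=15 → P
P(15): 15+5=20 → U
Q(16): 16+5=21 → V
P(15): 15+5=20 → U
X(23): 23+5=28≡2 → C
E(4): 4+5=9 → J

JDDDEPUVUCJ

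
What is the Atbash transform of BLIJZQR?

B(1) → Y(24)
L(11) → O(14)
I(8) → R(17)
J(9) → Q(16)
Z(25) → A(0)
Q(16) → J(9)
R(17) → I(8)

YORQAJI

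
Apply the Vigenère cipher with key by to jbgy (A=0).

Repeat the key across the message: byby
j(9)+b(1): 10 → k
b(1)+y(24): 25 → z
g(6)+b(1): 7 → h
y(24)+y(24): 48≡22 → w

kzhw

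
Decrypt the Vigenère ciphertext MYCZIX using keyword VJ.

Repeat the key across the ciphertext: VJVJVJ
M(12)−V(21): -9≡17 → R
Y(24)−J(9): 15 → P
C(2)−V(21): -19≡7 → H
Z(25)−J(9): 16 → Q
I(8)−V(21): -13≡13 → N
X(23)−J(9): 14 → O

RPHQNO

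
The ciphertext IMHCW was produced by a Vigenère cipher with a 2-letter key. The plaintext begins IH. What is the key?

Subtract each crib letter from the matching ciphertext letter (mod 26):
I(8)−I(8)=0 → A
M(12)−H(7)=5 → F

AF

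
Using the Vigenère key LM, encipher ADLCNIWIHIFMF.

Repeat the key across the message: LMLMLMLMLMLML
A(0)+L(11): 11 → L
D(3)+M(12): 15 → P
L(11)+L(11): 22 → W
C(2)+M(12): 14 → O
N(13)+L(11): 24 → Y
I(8)+M(12): 20 → U
W(22)+L(11): 33≡7 → H
I(8)+M(12): 20 → U
H(7)+L(11): 18 → S
I(8)+M(12): 20 → U
F(5)+L(11): 16 → Q
M(12)+M(12): 24 → Y
F(5)+L(11): 16 → Q

LPWOYUHUSUQYQ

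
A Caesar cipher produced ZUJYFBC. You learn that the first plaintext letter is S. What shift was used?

From the crib: Z(25)−S(18)=7, so the shift is 7.

7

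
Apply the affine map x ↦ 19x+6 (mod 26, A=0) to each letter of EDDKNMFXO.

ELLOTAXBM

E(4): 19·4+6=82≡4 → E
D(3): 19·3+6=63≡11 → L
D(3): 19·3+6=63≡11 → L
K(10): 19·10+6=196≡14 → O
N(13): 19·13+6=253≡19 → T
M(12): 19·12+6=234≡0 → A
F(5): 19·5+6=101≡23 → X
X(23): 19·23+6=443≡1 → B
O(14): 19·14+6=272≡12 → M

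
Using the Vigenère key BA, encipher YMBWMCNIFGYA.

Repeat the key across the message: BABABABABABA
Y(24)+B(1): 25 → Z
M(12)+A(0): 12 → M
B(1)+B(1): 2 → C
W(22)+A(0): 22 → W
M(12)+B(1): 13 → N
C(2)+A(0): 2 → C
N(13)+B(1): 14 → O
I(8)+A(0): 8 → I
F(5)+B(1): 6 → G
G(6)+A(0): 6 → G
Y(24)+B(1): 25 → Z
A(0)+A(0): 0 → A

ZMCWNCOIGGZA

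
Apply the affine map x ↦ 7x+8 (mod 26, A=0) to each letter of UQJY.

U(20): 7·20+8=148≡18 → S
Q(16): 7·16+8=120≡16 → Q
J(9): 7·9+8=71≡19 → T
Y(24): 7·24+8=176≡20 → U

SQTU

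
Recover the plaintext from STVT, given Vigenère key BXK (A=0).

RWLS

Repeat the key across the ciphertext: BXKB
S(18)−B(1): 17 → R
T(19)−X(23): -4≡22 → W
V(21)−K(10): 11 → L
T(19)−B(1): 18 → S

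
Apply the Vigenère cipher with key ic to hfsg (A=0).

Repeat the key across the message: icic
h(7)+i(8): 15 → p
f(5)+c(2): 7 → h
s(18)+i(8): 26≡0 → a
g(6)+c(2): 8 → i

phai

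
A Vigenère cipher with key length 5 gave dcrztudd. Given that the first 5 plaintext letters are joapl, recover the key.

uorki

Subtract each crib letter from the matching ciphertext letter (mod 26):
d(3)−j(9)=-6≡20 → u
c(2)−o(14)=-12≡14 → o
r(17)−a(0)=17 → r
z(25)−p(15)=10 → k
t(19)−l(11)=8 → i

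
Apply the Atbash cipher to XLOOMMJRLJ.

X(23) → C(2)
L(11) → O(14)
O(14) → L(11)
O(14) → L(11)
M(12) → N(13)
M(12) → N(13)
J(9) → Q(16)
R(17) → I(8)
L(11) → O(14)
J(9) → Q(16)

COLLNNQIOQ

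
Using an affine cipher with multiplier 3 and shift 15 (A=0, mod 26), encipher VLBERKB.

V(21): 3·21+15=78≡0 → A
L(11): 3·11+15=48≡22 → W
B(1): 3·1+15=18 → S
E(4): 3·4+15=27≡1 → B
R(17): 3·17+15=66≡14 → O
K(10): 3·10+15=45≡19 → T
B(1): 3·1+15=18 → S

AWSBOTS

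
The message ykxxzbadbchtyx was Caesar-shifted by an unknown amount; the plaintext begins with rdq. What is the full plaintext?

rdqqsutwuvamrq

From the crib: y(24)−r(17)=7, so the shift is 7.
Subtract 7 from each ciphertext letter:
y(24): 24−7=17 → r
k(10): 10−7=3 → d
x(23): 23−7=16 → q
x(23): 23−7=16 → q
z(25): 25−7=18 → s
b(1): 1−7=-6≡20 → u
a(0): 0−7=-7≡19 → t
d(3): 3−7=-4≡22 → w
b(1): 1−7=-6≡20 → u
c(2): 2−7=-5≡21 → v
h(7): 7−7=0 → a
t(19): 19−7=12 → m
y(24): 24−7=17 → r
x(23): 23−7=16 → q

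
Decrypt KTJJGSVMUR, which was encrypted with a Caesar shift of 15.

VEUURDGXFC

K(10): 10−15=-5≡21 → V
T(19): 19−15=4 → E
J(9): 9−15=-6≡20 → U
J(9): 9−15=-6≡20 → U
G(6): 6−15=-9≡17 → R
S(18): 18−15=3 → D
V(21): 21−15=6 → G
M(12): 12−15=-3≡23 → X
U(20): 20−15=5 → F
R(17): 17−15=2 → C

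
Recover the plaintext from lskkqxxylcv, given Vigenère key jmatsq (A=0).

cgkryhomljd

Repeat the key across the ciphertext: jmatsqjmats
l(11)−j(9): 2 → c
s(18)−m(12): 6 → g
k(10)−a(0): 10 → k
k(10)−t(19): -9≡17 → r
q(16)−s(18): -2≡24 → y
x(23)−q(16): 7 → h
x(23)−j(9): 14 → o
y(24)−m(12): 12 → m
l(11)−a(0): 11 → l
c(2)−t(19): -17≡9 → j
v(21)−s(18): 3 → d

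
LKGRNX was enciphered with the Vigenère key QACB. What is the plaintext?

Repeat the key across the ciphertext: QACBQA
L(11)−Q(16): -5≡21 → V
K(10)−A(0): 10 → K
G(6)−C(2): 4 → E
R(17)−B(1): 16 → Q
N(13)−Q(16): -3≡23 → X
X(23)−A(0): 23 → X

VKEQXX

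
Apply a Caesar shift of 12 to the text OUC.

AGO

O(14): 14+12=26≡0 → A
U(20): 20+12=32≡6 → G
C(2): 2+12=14 → O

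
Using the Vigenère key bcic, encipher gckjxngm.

heslypoo

Repeat the key across the message: bcicbcic
g(6)+b(1): 7 → h
c(2)+c(2): 4 → e
k(10)+i(8): 18 → s
j(9)+c(2): 11 → l
x(23)+b(1): 24 → y
n(13)+c(2): 15 → p
g(6)+i(8): 14 → o
m(12)+c(2): 14 → o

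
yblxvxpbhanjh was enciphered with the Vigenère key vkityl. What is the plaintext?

Repeat the key across the ciphertext: vkitylvkitylv
y(24)−v(21): 3 → d
b(1)−k(10): -9≡17 → r
l(11)−i(8): 3 → d
x(23)−t(19): 4 → e
v(21)−y(24): -3≡23 → x
x(23)−l(11): 12 → m
p(15)−v(21): -6≡20 → u
b(1)−k(10): -9≡17 → r
h(7)−i(8): -1≡25 → z
a(0)−t(19): -19≡7 → h
n(13)−y(24): -11≡15 → p
j(9)−l(11): -2≡24 → y
h(7)−v(21): -14≡12 → m

drdexmurzhpym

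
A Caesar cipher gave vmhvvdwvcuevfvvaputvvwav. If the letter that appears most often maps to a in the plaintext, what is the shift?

The most frequent ciphertext letter is v (appears 10 times).
v is position 21; a is position 0.
Shift = 21.

21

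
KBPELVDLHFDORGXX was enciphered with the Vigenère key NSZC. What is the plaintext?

XJQCYDEJUNEMEOYV

Repeat the key across the ciphertext: NSZCNSZCNSZCNSZC
K(10)−N(13): -3≡23 → X
B(1)−S(18): -17≡9 → J
P(15)−Z(25): -10≡16 → Q
E(4)−C(2): 2 → C
L(11)−N(13): -2≡24 → Y
V(21)−S(18): 3 → D
D(3)−Z(25): -22≡4 → E
L(11)−C(2): 9 → J
H(7)−N(13): -6≡20 → U
F(5)−S(18): -13≡13 → N
D(3)−Z(25): -22≡4 → E
O(14)−C(2): 12 → M
R(17)−N(13): 4 → E
G(6)−S(18): -12≡14 → O
X(23)−Z(25): -2≡24 → Y
X(23)−C(2): 21 → V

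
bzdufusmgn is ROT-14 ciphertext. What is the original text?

nlpgrgeysz

b(1): 1−14=-13≡13 → n
z(25): 25−14=11 → l
d(3): 3−14=-11≡15 → p
u(20): 20−14=6 → g
f(5): 5−14=-9≡17 → r
u(20): 20−14=6 → g
s(18): 18−14=4 → e
m(12): 12−14=-2≡24 → y
g(6): 6−14=-8≡18 → s
n(13): 13−14=-1≡25 → z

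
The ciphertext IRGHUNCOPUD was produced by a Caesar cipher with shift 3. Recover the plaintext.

FODERKZLMRA

I(8): 8−3=5 → F
R(17): 17−3=14 → O
G(6): 6−3=3 → D
H(7): 7−3=4 → E
U(20): 20−3=17 → R
N(13): 13−3=10 → K
C(2): 2−3=-1≡25 → Z
O(14): 14−3=11 → L
P(15): 15−3=12 → M
U(20): 20−3=17 → R
D(3): 3−3=0 → A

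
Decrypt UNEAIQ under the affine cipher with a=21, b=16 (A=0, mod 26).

ULSYMA

The inverse of 21 mod 26 is 5, since 21·5=105≡1. Apply D(y)=5·(y−16) mod 26:
U(20): 5·(20−16)=20 → U
N(13): 5·(13−16)=-15≡11 → L
E(4): 5·(4−16)=-60≡18 → S
A(0): 5·(0−16)=-80≡24 → Y
I(8): 5·(8−16)=-40≡12 → M
Q(16): 5·(16−16)=0 → A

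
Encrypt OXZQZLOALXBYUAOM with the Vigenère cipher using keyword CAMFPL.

QXLVOWQAXCQJWAAR

Repeat the key across the message: CAMFPLCAMFPLCAMF
O(14)+C(2): 16 → Q
X(23)+A(0): 23 → X
Z(25)+M(12): 37≡11 → L
Q(16)+F(5): 21 → V
Z(25)+P(15): 40≡14 → O
L(11)+L(11): 22 → W
O(14)+C(2): 16 → Q
A(0)+A(0): 0 → A
L(11)+M(12): 23 → X
X(23)+F(5): 28≡2 → C
B(1)+P(15): 16 → Q
Y(24)+L(11): 35≡9 → J
U(20)+C(2): 22 → W
A(0)+A(0): 0 → A
O(14)+M(12): 26≡0 → A
M(12)+F(5): 17 → R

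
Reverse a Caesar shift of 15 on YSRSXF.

JDCDIQ

Y(24): 24−15=9 → J
S(18): 18−15=3 → D
R(17): 17−15=2 → C
S(18): 18−15=3 → D
X(23): 23−15=8 → I
F(5): 5−15=-10≡16 → Q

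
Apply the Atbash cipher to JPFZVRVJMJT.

J(9) → Q(16)
P(15) → K(10)
F(5) → U(20)
Z(25) → A(0)
V(21) → E(4)
R(17) → I(8)
V(21) → E(4)
J(9) → Q(16)
M(12) → N(13)
J(9) → Q(16)
T(19) → G(6)

QKUAEIEQNQG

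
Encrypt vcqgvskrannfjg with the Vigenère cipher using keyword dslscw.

Repeat the key across the message: dslscwdslscwds
v(21)+d(3): 24 → y
c(2)+s(18): 20 → u
q(16)+l(11): 27≡1 → b
g(6)+s(18): 24 → y
v(21)+c(2): 23 → x
s(18)+w(22): 40≡14 → o
k(10)+d(3): 13 → n
r(17)+s(18): 35≡9 → j
a(0)+l(11): 11 → l
n(13)+s(18): 31≡5 → f
n(13)+c(2): 15 → p
f(5)+w(22): 27≡1 → b
j(9)+d(3): 12 → m
g(6)+s(18): 24 → y

yubyxonjlfpbmy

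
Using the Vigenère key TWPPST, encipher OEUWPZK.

Repeat the key across the message: TWPPSTT
O(14)+T(19): 33≡7 → H
E(4)+W(22): 26≡0 → A
U(20)+P(15): 35≡9 → J
W(22)+P(15): 37≡11 → L
P(15)+S(18): 33≡7 → H
Z(25)+T(19): 44≡18 → S
K(10)+T(19): 29≡3 → D

HAJLHSD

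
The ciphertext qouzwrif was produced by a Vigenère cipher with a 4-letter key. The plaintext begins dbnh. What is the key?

Subtract each crib letter from the matching ciphertext letter (mod 26):
q(16)−d(3)=13 → n
o(14)−b(1)=13 → n
u(20)−n(13)=7 → h
z(25)−h(7)=18 → s

nnhs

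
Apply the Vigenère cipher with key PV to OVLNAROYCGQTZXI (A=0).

DQAIPMDTRBFOOSX

Repeat the key across the message: PVPVPVPVPVPVPVP
O(14)+P(15): 29≡3 → D
V(21)+V(21): 42≡16 → Q
L(11)+P(15): 26≡0 → A
N(13)+V(21): 34≡8 → I
A(0)+P(15): 15 → P
R(17)+V(21): 38≡12 → M
O(14)+P(15): 29≡3 → D
Y(24)+V(21): 45≡19 → T
C(2)+P(15): 17 → R
G(6)+V(21): 27≡1 → B
Q(16)+P(15): 31≡5 → F
T(19)+V(21): 40≡14 → O
Z(25)+P(15): 40≡14 → O
X(23)+V(21): 44≡18 → S
I(8)+P(15): 23 → X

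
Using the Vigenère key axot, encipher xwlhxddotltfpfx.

xtzaxarhtihypcl

Repeat the key across the message: axotaxotaxotaxo
x(23)+a(0): 23 → x
w(22)+x(23): 45≡19 → t
l(11)+o(14): 25 → z
h(7)+t(19): 26≡0 → a
x(23)+a(0): 23 → x
d(3)+x(23): 26≡0 → a
d(3)+o(14): 17 → r
o(14)+t(19): 33≡7 → h
t(19)+a(0): 19 → t
l(11)+x(23): 34≡8 → i
t(19)+o(14): 33≡7 → h
f(5)+t(19): 24 → y
p(15)+a(0): 15 → p
f(5)+x(23): 28≡2 → c
x(23)+o(14): 37≡11 → l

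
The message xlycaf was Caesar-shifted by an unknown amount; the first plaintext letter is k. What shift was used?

13

From the crib: x(23)−k(10)=13, so the shift is 13.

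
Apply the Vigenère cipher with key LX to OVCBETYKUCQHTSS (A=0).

ZSNYPQJHFZBEEPD

Repeat the key across the message: LXLXLXLXLXLXLXL
O(14)+L(11): 25 → Z
V(21)+X(23): 44≡18 → S
C(2)+L(11): 13 → N
B(1)+X(23): 24 → Y
E(4)+L(11): 15 → P
T(19)+X(23): 42≡16 → Q
Y(24)+L(11): 35≡9 → J
K(10)+X(23): 33≡7 → H
U(20)+L(11): 31≡5 → F
C(2)+X(23): 25 → Z
Q(16)+L(11): 27≡1 → B
H(7)+X(23): 30≡4 → E
T(19)+L(11): 30≡4 → E
S(18)+X(23): 41≡15 → P
S(18)+L(11): 29≡3 → D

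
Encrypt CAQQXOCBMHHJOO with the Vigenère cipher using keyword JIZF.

Repeat the key across the message: JIZFJIZFJIZFJI
C(2)+J(9): 11 → L
A(0)+I(8): 8 → I
Q(16)+Z(25): 41≡15 → P
Q(16)+F(5): 21 → V
X(23)+J(9): 32≡6 → G
O(14)+I(8): 22 → W
C(2)+Z(25): 27≡1 → B
B(1)+F(5): 6 → G
M(12)+J(9): 21 → V
H(7)+I(8): 15 → P
H(7)+Z(25): 32≡6 → G
J(9)+F(5): 14 → O
O(14)+J(9): 23 → X
O(14)+I(8): 22 → W

LIPVGWBGVPGOXW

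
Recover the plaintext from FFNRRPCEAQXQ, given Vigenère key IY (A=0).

Repeat the key across the ciphertext: IYIYIYIYIYIY
F(5)−I(8): -3≡23 → X
F(5)−Y(24): -19≡7 → H
N(13)−I(8): 5 → F
R(17)−Y(24): -7≡19 → T
R(17)−I(8): 9 → J
P(15)−Y(24): -9≡17 → R
C(2)−I(8): -6≡20 → U
E(4)−Y(24): -20≡6 → G
A(0)−I(8): -8≡18 → S
Q(16)−Y(24): -8≡18 → S
X(23)−I(8): 15 → P
Q(16)−Y(24): -8≡18 → S

XHFTJRUGSSPS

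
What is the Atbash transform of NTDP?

MGWK

N(13) → M(12)
T(19) → G(6)
D(3) → W(22)
P(15) → K(10)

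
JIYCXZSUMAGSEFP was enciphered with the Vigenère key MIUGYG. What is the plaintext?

Repeat the key across the ciphertext: MIUGYGMIUGYGMIU
J(9)−M(12): -3≡23 → X
I(8)−I(8): 0 → A
Y(24)−U(20): 4 → E
C(2)−G(6): -4≡22 → W
X(23)−Y(24): -1≡25 → Z
Z(25)−G(6): 19 → T
S(18)−M(12): 6 → G
U(20)−I(8): 12 → M
M(12)−U(20): -8≡18 → S
A(0)−G(6): -6≡20 → U
G(6)−Y(24): -18≡8 → I
S(18)−G(6): 12 → M
E(4)−M(12): -8≡18 → S
F(5)−I(8): -3≡23 → X
P(15)−U(20): -5≡21 → V

XAEWZTGMSUIMSXV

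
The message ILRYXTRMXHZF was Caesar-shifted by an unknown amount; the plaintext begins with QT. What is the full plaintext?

QTZGFBZUFPHN

From the crib: I(8)−Q(16)=-8≡18, so the shift is 18.
Subtract 18 from each ciphertext letter:
I(8): 8−18=-10≡16 → Q
L(11): 11−18=-7≡19 → T
R(17): 17−18=-1≡25 → Z
Y(24): 24−18=6 → G
X(23): 23−18=5 → F
T(19): 19−18=1 → B
R(17): 17−18=-1≡25 → Z
M(12): 12−18=-6≡20 → U
X(23): 23−18=5 → F
H(7): 7−18=-11≡15 → P
Z(25): 25−18=7 → H
F(5): 5−18=-13≡13 → N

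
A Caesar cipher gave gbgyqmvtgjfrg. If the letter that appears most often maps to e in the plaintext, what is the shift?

2

The most frequent ciphertext letter is g (appears 4 times).
g is position 6; e is position 4.
Shift = 2.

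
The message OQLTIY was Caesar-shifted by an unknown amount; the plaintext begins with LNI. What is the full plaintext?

From the crib: O(14)−L(11)=3, so the shift is 3.
Subtract 3 from each ciphertext letter:
O(14): 14−3=11 → L
Q(16): 16−3=13 → N
L(11): 11−3=8 → I
T(19): 19−3=16 → Q
I(8): 8−3=5 → F
Y(24): 24−3=21 → V

LNIQFV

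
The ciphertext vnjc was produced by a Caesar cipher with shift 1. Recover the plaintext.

v(21): 21−1=20 → u
n(13): 13−1=12 → m
j(9): 9−1=8 → i
c(2): 2−1=1 → b

umib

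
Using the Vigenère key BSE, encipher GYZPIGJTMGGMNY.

HQDQAKKLQHYQOQ

Repeat the key across the message: BSEBSEBSEBSEBS
G(6)+B(1): 7 → H
Y(24)+S(18): 42≡16 → Q
Z(25)+E(4): 29≡3 → D
P(15)+B(1): 16 → Q
I(8)+S(18): 26≡0 → A
G(6)+E(4): 10 → K
J(9)+B(1): 10 → K
T(19)+S(18): 37≡11 → L
M(12)+E(4): 16 → Q
G(6)+B(1): 7 → H
G(6)+S(18): 24 → Y
M(12)+E(4): 16 → Q
N(13)+B(1): 14 → O
Y(24)+S(18): 42≡16 → Q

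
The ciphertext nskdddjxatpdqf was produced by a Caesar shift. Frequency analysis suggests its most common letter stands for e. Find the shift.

The most frequent ciphertext letter is d (appears 4 times).
d is position 3; e is position 4.
Shift = -1≡25.

25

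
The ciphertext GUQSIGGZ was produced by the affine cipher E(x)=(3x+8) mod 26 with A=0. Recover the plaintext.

IEUMAIIX

The inverse of 3 mod 26 is 9, since 3·9=27≡1. Apply D(y)=9·(y−8) mod 26:
G(6): 9·(6−8)=-18≡8 → I
U(20): 9·(20−8)=108≡4 → E
Q(16): 9·(16−8)=72≡20 → U
S(18): 9·(18−8)=90≡12 → M
I(8): 9·(8−8)=0 → A
G(6): 9·(6−8)=-18≡8 → I
G(6): 9·(6−8)=-18≡8 → I
Z(25): 9·(25−8)=153≡23 → X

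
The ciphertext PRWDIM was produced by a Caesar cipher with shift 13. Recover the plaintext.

CEJQVZ

P(15): 15−13=2 → C
R(17): 17−13=4 → E
W(22): 22−13=9 → J
D(3): 3−13=-10≡16 → Q
I(8): 8−13=-5≡21 → V
M(12): 12−13=-1≡25 → Z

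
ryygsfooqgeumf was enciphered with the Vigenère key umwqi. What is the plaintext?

xmcqklcsaykiqp

Repeat the key across the ciphertext: umwqiumwqiumwq
r(17)−u(20): -3≡23 → x
y(24)−m(12): 12 → m
y(24)−w(22): 2 → c
g(6)−q(16): -10≡16 → q
s(18)−i(8): 10 → k
f(5)−u(20): -15≡11 → l
o(14)−m(12): 2 → c
o(14)−w(22): -8≡18 → s
q(16)−q(16): 0 → a
g(6)−i(8): -2≡24 → y
e(4)−u(20): -16≡10 → k
u(20)−m(12): 8 → i
m(12)−w(22): -10≡16 → q
f(5)−q(16): -11≡15 → p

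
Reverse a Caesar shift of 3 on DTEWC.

AQBTZ

D(3): 3−3=0 → A
T(19): 19−3=16 → Q
E(4): 4−3=1 → B
W(22): 22−3=19 → T
C(2): 2−3=-1≡25 → Z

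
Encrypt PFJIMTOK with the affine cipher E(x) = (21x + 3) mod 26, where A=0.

P(15): 21·15+3=318≡6 → G
F(5): 21·5+3=108≡4 → E
J(9): 21·9+3=192≡10 → K
I(8): 21·8+3=171≡15 → P
M(12): 21·12+3=255≡21 → V
T(19): 21·19+3=402≡12 → M
O(14): 21·14+3=297≡11 → L
K(10): 21·10+3=213≡5 → F

GEKPVMLF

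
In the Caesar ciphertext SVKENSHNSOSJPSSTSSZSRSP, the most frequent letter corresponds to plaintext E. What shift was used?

The most frequent ciphertext letter is S (appears 10 times).
S is position 18; E is position 4.
Shift = 14.

14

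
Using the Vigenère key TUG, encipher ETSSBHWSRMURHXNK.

Repeat the key across the message: TUGTUGTUGTUGTUGT
E(4)+T(19): 23 → X
T(19)+U(20): 39≡13 → N
S(18)+G(6): 24 → Y
S(18)+T(19): 37≡11 → L
B(1)+U(20): 21 → V
H(7)+G(6): 13 → N
W(22)+T(19): 41≡15 → P
S(18)+U(20): 38≡12 → M
R(17)+G(6): 23 → X
M(12)+T(19): 31≡5 → F
U(20)+U(20): 40≡14 → O
R(17)+G(6): 23 → X
H(7)+T(19): 26≡0 → A
X(23)+U(20): 43≡17 → R
N(13)+G(6): 19 → T
K(10)+T(19): 29≡3 → D

XNYLVNPMXFOXARTD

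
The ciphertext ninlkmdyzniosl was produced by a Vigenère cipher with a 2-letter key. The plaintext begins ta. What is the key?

ui

Subtract each crib letter from the matching ciphertext letter (mod 26):
n(13)−t(19)=-6≡20 → u
i(8)−a(0)=8 → i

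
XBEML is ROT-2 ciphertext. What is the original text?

X(23): 23−2=21 → V
B(1): 1−2=-1≡25 → Z
E(4): 4−2=2 → C
M(12): 12−2=10 → K
L(11): 11−2=9 → J

VZCKJ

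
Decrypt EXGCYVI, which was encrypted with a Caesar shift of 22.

E(4): 4−22=-18≡8 → I
X(23): 23−22=1 → B
G(6): 6−22=-16≡10 → K
C(2): 2−22=-20≡6 → G
Y(24): 24−22=2 → C
V(21): 21−22=-1≡25 → Z
I(8): 8−22=-14≡12 → M

IBKGCZM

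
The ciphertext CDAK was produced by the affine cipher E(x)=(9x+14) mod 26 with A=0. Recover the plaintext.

The inverse of 9 mod 26 is 3, since 9·3=27≡1. Apply D(y)=3·(y−14) mod 26:
C(2): 3·(2−14)=-36≡16 → Q
D(3): 3·(3−14)=-33≡19 → T
A(0): 3·(0−14)=-42≡10 → K
K(10): 3·(10−14)=-12≡14 → O

QTKO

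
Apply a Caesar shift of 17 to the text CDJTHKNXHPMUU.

TUAKYBEOYGDLL

C(2): 2+17=19 → T
D(3): 3+17=20 → U
J(9): 9+17=26≡0 → A
T(19): 19+17=36≡10 → K
H(7): 7+17=24 → Y
K(10): 10+17=27≡1 → B
N(13): 13+17=30≡4 → E
X(23): 23+17=40≡14 → O
H(7): 7+17=24 → Y
P(15): 15+17=32≡6 → G
M(12): 12+17=29≡3 → D
U(20): 20+17=37≡11 → L
U(20): 20+17=37≡11 → L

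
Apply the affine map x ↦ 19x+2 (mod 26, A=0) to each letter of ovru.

ilns

o(14): 19·14+2=268≡8 → i
v(21): 19·21+2=401≡11 → l
r(17): 19·17+2=325≡13 → n
u(20): 19·20+2=382≡18 → s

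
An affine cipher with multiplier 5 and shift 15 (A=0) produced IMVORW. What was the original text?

JPWFQR

The inverse of 5 mod 26 is 21, since 5·21=105≡1. Apply D(y)=21·(y−15) mod 26:
I(8): 21·(8−15)=-147≡9 → J
M(12): 21·(12−15)=-63≡15 → P
V(21): 21·(21−15)=126≡22 → W
O(14): 21·(14−15)=-21≡5 → F
R(17): 21·(17−15)=42≡16 → Q
W(22): 21·(22−15)=147≡17 → R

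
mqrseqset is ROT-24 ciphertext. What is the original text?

ostugsugv

m(12): 12−24=-12≡14 → o
q(16): 16−24=-8≡18 → s
r(17): 17−24=-7≡19 → t
s(18): 18−24=-6≡20 → u
e(4): 4−24=-20≡6 → g
q(16): 16−24=-8≡18 → s
s(18): 18−24=-6≡20 → u
e(4): 4−24=-20≡6 → g
t(19): 19−24=-5≡21 → v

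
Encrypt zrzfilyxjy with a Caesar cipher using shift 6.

fxfloredpe

z(25): 25+6=31≡5 → f
r(17): 17+6=23 → x
z(25): 25+6=31≡5 → f
f(5): 5+6=11 → l
i(8): 8+6=14 → o
l(11): 11+6=17 → r
y(24): 24+6=30≡4 → e
x(23): 23+6=29≡3 → d
j(9): 9+6=15 → p
y(24): 24+6=30≡4 → e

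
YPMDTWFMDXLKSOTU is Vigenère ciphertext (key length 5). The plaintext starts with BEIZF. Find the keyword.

Subtract each crib letter from the matching ciphertext letter (mod 26):
Y(24)−B(1)=23 → X
P(15)−E(4)=11 → L
M(12)−I(8)=4 → E
D(3)−Z(25)=-22≡4 → E
T(19)−F(5)=14 → O

XLEEO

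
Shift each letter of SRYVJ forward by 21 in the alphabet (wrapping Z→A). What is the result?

S(18): 18+21=39≡13 → N
R(17): 17+21=38≡12 → M
Y(24): 24+21=45≡19 → T
V(21): 21+21=42≡16 → Q
J(9): 9+21=30≡4 → E

NMTQE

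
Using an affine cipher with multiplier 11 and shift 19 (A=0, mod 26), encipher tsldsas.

t(19): 11·19+19=228≡20 → u
s(18): 11·18+19=217≡9 → j
l(11): 11·11+19=140≡10 → k
d(3): 11·3+19=52≡0 → a
s(18): 11·18+19=217≡9 → j
a(0): 11·0+19=19 → t
s(18): 11·18+19=217≡9 → j

ujkajtj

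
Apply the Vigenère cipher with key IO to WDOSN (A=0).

Repeat the key across the message: IOIOI
W(22)+I(8): 30≡4 → E
D(3)+O(14): 17 → R
O(14)+I(8): 22 → W
S(18)+O(14): 32≡6 → G
N(13)+I(8): 21 → V

ERWGV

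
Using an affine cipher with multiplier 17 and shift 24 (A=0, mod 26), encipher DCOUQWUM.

D(3): 17·3+24=75≡23 → X
C(2): 17·2+24=58≡6 → G
O(14): 17·14+24=262≡2 → C
U(20): 17·20+24=364≡0 → A
Q(16): 17·16+24=296≡10 → K
W(22): 17·22+24=398≡8 → I
U(20): 17·20+24=364≡0 → A
M(12): 17·12+24=228≡20 → U

XGCAKIAU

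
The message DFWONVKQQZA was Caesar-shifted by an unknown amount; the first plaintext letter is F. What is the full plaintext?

FHYQPXMSSBC

From the crib: D(3)−F(5)=-2≡24, so the shift is 24.
Subtract 24 from each ciphertext letter:
D(3): 3−24=-21≡5 → F
F(5): 5−24=-19≡7 → H
W(22): 22−24=-2≡24 → Y
O(14): 14−24=-10≡16 → Q
N(13): 13−24=-11≡15 → P
V(21): 21−24=-3≡23 → X
K(10): 10−24=-14≡12 → M
Q(16): 16−24=-8≡18 → S
Q(16): 16−24=-8≡18 → S
Z(25): 25−24=1 → B
A(0): 0−24=-24≡2 → C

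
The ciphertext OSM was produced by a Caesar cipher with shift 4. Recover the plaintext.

O(14): 14−4=10 → K
S(18): 18−4=14 → O
M(12): 12−4=8 → I

KOI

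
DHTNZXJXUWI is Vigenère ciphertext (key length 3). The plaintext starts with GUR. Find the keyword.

XNC

Subtract each crib letter from the matching ciphertext letter (mod 26):
D(3)−G(6)=-3≡23 → X
H(7)−U(20)=-13≡13 → N
T(19)−R(17)=2 → C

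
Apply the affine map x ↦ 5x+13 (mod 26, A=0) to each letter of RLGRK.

R(17): 5·17+13=98≡20 → U
L(11): 5·11+13=68≡16 → Q
G(6): 5·6+13=43≡17 → R
R(17): 5·17+13=98≡20 → U
K(10): 5·10+13=63≡11 → L

UQRUL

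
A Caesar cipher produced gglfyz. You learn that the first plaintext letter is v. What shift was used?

11

From the crib: g(6)−v(21)=-15≡11, so the shift is 11.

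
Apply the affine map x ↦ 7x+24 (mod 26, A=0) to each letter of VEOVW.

PASPW

V(21): 7·21+24=171≡15 → P
E(4): 7·4+24=52≡0 → A
O(14): 7·14+24=122≡18 → S
V(21): 7·21+24=171≡15 → P
W(22): 7·22+24=178≡22 → W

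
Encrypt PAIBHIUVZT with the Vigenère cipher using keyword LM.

AMTNSUFHKF

Repeat the key across the message: LMLMLMLMLM
P(15)+L(11): 26≡0 → A
A(0)+M(12): 12 → M
I(8)+L(11): 19 → T
B(1)+M(12): 13 → N
H(7)+L(11): 18 → S
I(8)+M(12): 20 → U
U(20)+L(11): 31≡5 → F
V(21)+M(12): 33≡7 → H
Z(25)+L(11): 36≡10 → K
T(19)+M(12): 31≡5 → F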